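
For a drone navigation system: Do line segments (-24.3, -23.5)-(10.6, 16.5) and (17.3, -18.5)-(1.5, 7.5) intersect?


Cross products: d1=1160.6, d2=-378.8, d3=-1489.5, d4=49.9
d1*d2 < 0 and d3*d4 < 0? yes

Yes, they intersect


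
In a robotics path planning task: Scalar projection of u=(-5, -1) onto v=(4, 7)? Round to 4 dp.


u.v = -27, |v| = sqrt(65) = 8.0623
Scalar projection = u.v / |v| = -27 / sqrt(65) = -3.3489

-3.3489


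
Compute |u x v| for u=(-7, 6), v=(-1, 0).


|u x v| = |(-7)*0 - 6*(-1)|
= |0 - (-6)| = 6

6


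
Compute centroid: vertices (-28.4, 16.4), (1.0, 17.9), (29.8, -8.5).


Centroid = ((x_A+x_B+x_C)/3, (y_A+y_B+y_C)/3)
= (((-28.4)+1+29.8)/3, (16.4+17.9+(-8.5))/3)
= (0.8, 8.6)

(0.8, 8.6)


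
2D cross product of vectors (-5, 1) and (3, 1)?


u x v = u_x*v_y - u_y*v_x = (-5)*1 - 1*3
= (-5) - 3 = -8

-8


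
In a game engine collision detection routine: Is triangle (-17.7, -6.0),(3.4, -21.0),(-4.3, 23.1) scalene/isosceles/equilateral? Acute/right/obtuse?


Side lengths squared: AB^2=670.21, BC^2=2004.1, CA^2=1026.37
Sorted: [670.21, 1026.37, 2004.1]
By sides: Scalene, By angles: Obtuse

Scalene, Obtuse


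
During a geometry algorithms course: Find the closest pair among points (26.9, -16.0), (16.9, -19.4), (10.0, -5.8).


d(P0,P1) = 10.5622, d(P0,P2) = 19.7396, d(P1,P2) = 15.2502
Closest: P0 and P1

Closest pair: (26.9, -16.0) and (16.9, -19.4), distance = 10.5622


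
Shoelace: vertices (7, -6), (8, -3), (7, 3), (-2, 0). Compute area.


Shoelace sum: (7*(-3) - 8*(-6)) + (8*3 - 7*(-3)) + (7*0 - (-2)*3) + ((-2)*(-6) - 7*0)
= 90
Area = |90|/2 = 45

45


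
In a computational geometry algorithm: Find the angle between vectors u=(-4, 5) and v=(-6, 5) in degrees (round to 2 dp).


u.v = 49, |u| = sqrt(41) = 6.4031, |v| = sqrt(61) = 7.8102
cos(theta) = u.v/(|u||v|) = 49/sqrt(2501) = 0.979804
theta = acos(0.979804) = 11.53 degrees

11.53 degrees


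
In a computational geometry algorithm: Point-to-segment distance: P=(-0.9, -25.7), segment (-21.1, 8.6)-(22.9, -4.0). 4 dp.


Project P onto AB: t = 0.6306 (clamped to [0,1])
Closest point on segment: (6.6469, 0.6543)
Distance: 27.4136

27.4136


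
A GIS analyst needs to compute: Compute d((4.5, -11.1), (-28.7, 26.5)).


dx=-33.2, dy=37.6
d^2 = (-33.2)^2 + 37.6^2 = 2516
d = sqrt(2516) = 50.1597

50.1597


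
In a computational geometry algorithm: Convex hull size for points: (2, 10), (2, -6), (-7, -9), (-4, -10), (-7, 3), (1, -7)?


Convex hull vertices (CCW): (-7, -9), (-4, -10), (1, -7), (2, -6), (2, 10), (-7, 3)
Count = 6

6


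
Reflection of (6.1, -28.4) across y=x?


Reflection over y=x: (x,y) -> (y,x)
(6.1, -28.4) -> (-28.4, 6.1)

(-28.4, 6.1)


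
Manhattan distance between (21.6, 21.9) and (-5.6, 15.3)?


|21.6-(-5.6)| + |21.9-15.3| = 27.2 + 6.6 = 33.8

33.8


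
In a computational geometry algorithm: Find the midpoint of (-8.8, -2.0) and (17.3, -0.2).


M = (((-8.8)+17.3)/2, ((-2)+(-0.2))/2)
= (4.25, -1.1)

(4.25, -1.1)


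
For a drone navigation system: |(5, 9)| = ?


|u| = sqrt(5^2 + 9^2) = sqrt(106) = 10.2956

10.2956


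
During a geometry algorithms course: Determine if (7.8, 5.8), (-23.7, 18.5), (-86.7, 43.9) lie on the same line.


Cross product: ((-23.7)-7.8)*(43.9-5.8) - (18.5-5.8)*((-86.7)-7.8)
= 0

Yes, collinear


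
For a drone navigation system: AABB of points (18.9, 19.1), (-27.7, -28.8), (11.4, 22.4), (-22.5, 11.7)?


x range: [-27.7, 18.9]
y range: [-28.8, 22.4]
Bounding box: (-27.7,-28.8) to (18.9,22.4)

(-27.7,-28.8) to (18.9,22.4)


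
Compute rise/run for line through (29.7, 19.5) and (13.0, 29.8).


slope = (y2-y1)/(x2-x1) = (29.8-19.5)/(13-29.7) = 10.3/(-16.7) = -0.6168

-0.6168


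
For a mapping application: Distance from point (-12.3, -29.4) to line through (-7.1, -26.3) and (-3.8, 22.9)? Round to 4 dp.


|cross product| = 245.61
|line direction| = sqrt(2431.53) = 49.3105
Distance = 245.61/sqrt(2431.53) = 4.9809

4.9809


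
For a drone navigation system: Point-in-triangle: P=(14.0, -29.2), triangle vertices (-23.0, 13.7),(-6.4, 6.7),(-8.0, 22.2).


Cross products: AB x AP = -453.14, BC x BP = -258.76, CA x CP = 958
All same sign? no

No, outside


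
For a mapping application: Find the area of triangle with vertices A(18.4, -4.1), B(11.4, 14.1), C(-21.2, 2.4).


Area = |x_A(y_B-y_C) + x_B(y_C-y_A) + x_C(y_A-y_B)|/2
= |215.28 + 74.1 + 385.84|/2
= 675.22/2 = 337.61

337.61


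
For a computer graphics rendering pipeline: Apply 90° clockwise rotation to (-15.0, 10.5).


90° CW: (x,y) -> (y, -x)
(-15,10.5) -> (10.5, 15)

(10.5, 15)


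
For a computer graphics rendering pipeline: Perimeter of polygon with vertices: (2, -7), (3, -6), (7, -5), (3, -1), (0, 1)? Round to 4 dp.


Sides: (2, -7)->(3, -6): sqrt(2) = 1.414214, (3, -6)->(7, -5): sqrt(17) = 4.123106, (7, -5)->(3, -1): sqrt(32) = 5.656854, (3, -1)->(0, 1): sqrt(13) = 3.605551, (0, 1)->(2, -7): sqrt(68) = 8.246211
Sum = 23.045936
Perimeter = 23.0459

23.0459


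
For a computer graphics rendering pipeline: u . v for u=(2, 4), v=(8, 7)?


u . v = u_x*v_x + u_y*v_y = 2*8 + 4*7
= 16 + 28 = 44

44


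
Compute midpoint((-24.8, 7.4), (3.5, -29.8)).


M = (((-24.8)+3.5)/2, (7.4+(-29.8))/2)
= (-10.65, -11.2)

(-10.65, -11.2)


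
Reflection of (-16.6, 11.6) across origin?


Reflection over origin: (x,y) -> (-x,-y)
(-16.6, 11.6) -> (16.6, -11.6)

(16.6, -11.6)


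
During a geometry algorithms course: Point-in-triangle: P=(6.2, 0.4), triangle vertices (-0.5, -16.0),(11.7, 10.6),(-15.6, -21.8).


Cross products: AB x AP = 21.86, BC x BP = 100.26, CA x CP = 208.78
All same sign? yes

Yes, inside


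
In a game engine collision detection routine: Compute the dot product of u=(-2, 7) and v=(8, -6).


u . v = u_x*v_x + u_y*v_y = (-2)*8 + 7*(-6)
= (-16) + (-42) = -58

-58


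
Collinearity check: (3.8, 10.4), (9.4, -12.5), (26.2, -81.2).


Cross product: (9.4-3.8)*((-81.2)-10.4) - ((-12.5)-10.4)*(26.2-3.8)
= 0

Yes, collinear


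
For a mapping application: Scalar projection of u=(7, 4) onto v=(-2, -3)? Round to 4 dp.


u.v = -26, |v| = sqrt(13) = 3.6056
Scalar projection = u.v / |v| = -26 / sqrt(13) = -7.2111

-7.2111


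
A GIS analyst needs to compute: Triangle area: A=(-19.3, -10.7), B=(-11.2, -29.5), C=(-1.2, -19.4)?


Area = |x_A(y_B-y_C) + x_B(y_C-y_A) + x_C(y_A-y_B)|/2
= |194.93 + 97.44 + (-22.56)|/2
= 269.81/2 = 134.905

134.905


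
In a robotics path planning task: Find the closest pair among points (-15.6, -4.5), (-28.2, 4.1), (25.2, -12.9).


d(P0,P1) = 15.2552, d(P0,P2) = 41.6557, d(P1,P2) = 56.0407
Closest: P0 and P1

Closest pair: (-15.6, -4.5) and (-28.2, 4.1), distance = 15.2552


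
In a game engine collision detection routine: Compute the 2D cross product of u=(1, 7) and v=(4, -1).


u x v = u_x*v_y - u_y*v_x = 1*(-1) - 7*4
= (-1) - 28 = -29

-29


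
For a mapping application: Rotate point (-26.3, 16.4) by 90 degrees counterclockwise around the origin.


90° CCW: (x,y) -> (-y, x)
(-26.3,16.4) -> (-16.4, -26.3)

(-16.4, -26.3)


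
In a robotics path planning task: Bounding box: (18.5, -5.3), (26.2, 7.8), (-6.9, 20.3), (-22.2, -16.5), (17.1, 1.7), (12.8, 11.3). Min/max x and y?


x range: [-22.2, 26.2]
y range: [-16.5, 20.3]
Bounding box: (-22.2,-16.5) to (26.2,20.3)

(-22.2,-16.5) to (26.2,20.3)


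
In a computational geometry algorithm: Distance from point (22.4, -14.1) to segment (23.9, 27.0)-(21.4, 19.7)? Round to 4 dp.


Project P onto AB: t = 1 (clamped to [0,1])
Closest point on segment: (21.4, 19.7)
Distance: 33.8148

33.8148


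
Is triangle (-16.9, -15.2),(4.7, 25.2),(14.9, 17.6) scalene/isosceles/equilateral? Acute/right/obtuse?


Side lengths squared: AB^2=2098.72, BC^2=161.8, CA^2=2087.08
Sorted: [161.8, 2087.08, 2098.72]
By sides: Scalene, By angles: Acute

Scalene, Acute


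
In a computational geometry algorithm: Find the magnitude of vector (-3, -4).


|u| = sqrt((-3)^2 + (-4)^2) = sqrt(25) = 5

5


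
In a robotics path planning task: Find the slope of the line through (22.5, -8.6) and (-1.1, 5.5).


slope = (y2-y1)/(x2-x1) = (5.5-(-8.6))/((-1.1)-22.5) = 14.1/(-23.6) = -0.5975

-0.5975


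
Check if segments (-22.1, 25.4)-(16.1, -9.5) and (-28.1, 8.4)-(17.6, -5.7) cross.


Cross products: d1=861.5, d2=-194.81, d3=-858.8, d4=197.51
d1*d2 < 0 and d3*d4 < 0? yes

Yes, they intersect


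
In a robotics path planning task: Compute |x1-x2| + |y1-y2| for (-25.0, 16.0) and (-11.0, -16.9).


|(-25)-(-11)| + |16-(-16.9)| = 14 + 32.9 = 46.9

46.9


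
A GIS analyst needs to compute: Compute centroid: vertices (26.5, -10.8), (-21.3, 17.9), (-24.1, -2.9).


Centroid = ((x_A+x_B+x_C)/3, (y_A+y_B+y_C)/3)
= ((26.5+(-21.3)+(-24.1))/3, ((-10.8)+17.9+(-2.9))/3)
= (-6.3, 1.4)

(-6.3, 1.4)


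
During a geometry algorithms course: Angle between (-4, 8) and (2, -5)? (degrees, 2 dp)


u.v = -48, |u| = sqrt(80) = 8.9443, |v| = sqrt(29) = 5.3852
cos(theta) = u.v/(|u||v|) = -48/sqrt(2320) = -0.996546
theta = acos(-0.996546) = 175.24 degrees

175.24 degrees


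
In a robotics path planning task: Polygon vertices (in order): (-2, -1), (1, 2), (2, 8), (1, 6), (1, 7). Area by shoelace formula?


Shoelace sum: ((-2)*2 - 1*(-1)) + (1*8 - 2*2) + (2*6 - 1*8) + (1*7 - 1*6) + (1*(-1) - (-2)*7)
= 19
Area = |19|/2 = 9.5

9.5


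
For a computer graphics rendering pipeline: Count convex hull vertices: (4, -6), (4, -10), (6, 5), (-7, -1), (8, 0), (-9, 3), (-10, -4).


Convex hull vertices (CCW): (-10, -4), (4, -10), (8, 0), (6, 5), (-9, 3)
Count = 5

5


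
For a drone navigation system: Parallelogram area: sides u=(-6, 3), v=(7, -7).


|u x v| = |(-6)*(-7) - 3*7|
= |42 - 21| = 21

21


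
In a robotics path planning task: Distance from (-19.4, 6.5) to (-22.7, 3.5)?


dx=-3.3, dy=-3
d^2 = (-3.3)^2 + (-3)^2 = 19.89
d = sqrt(19.89) = 4.4598

4.4598


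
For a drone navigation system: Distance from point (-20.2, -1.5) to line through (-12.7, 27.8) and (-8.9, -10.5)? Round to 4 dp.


|cross product| = 398.59
|line direction| = sqrt(1481.33) = 38.4881
Distance = 398.59/sqrt(1481.33) = 10.3562

10.3562


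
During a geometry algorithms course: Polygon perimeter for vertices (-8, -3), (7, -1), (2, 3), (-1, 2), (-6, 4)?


Sides: (-8, -3)->(7, -1): sqrt(229) = 15.132746, (7, -1)->(2, 3): sqrt(41) = 6.403124, (2, 3)->(-1, 2): sqrt(10) = 3.162278, (-1, 2)->(-6, 4): sqrt(29) = 5.385165, (-6, 4)->(-8, -3): sqrt(53) = 7.28011
Sum = 37.363423
Perimeter = 37.3634

37.3634


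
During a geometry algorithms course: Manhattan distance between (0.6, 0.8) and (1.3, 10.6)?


|0.6-1.3| + |0.8-10.6| = 0.7 + 9.8 = 10.5

10.5


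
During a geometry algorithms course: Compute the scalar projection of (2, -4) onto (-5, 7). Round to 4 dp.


u.v = -38, |v| = sqrt(74) = 8.6023
Scalar projection = u.v / |v| = -38 / sqrt(74) = -4.4174

-4.4174


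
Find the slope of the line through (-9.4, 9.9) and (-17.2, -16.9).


slope = (y2-y1)/(x2-x1) = ((-16.9)-9.9)/((-17.2)-(-9.4)) = (-26.8)/(-7.8) = 3.4359

3.4359


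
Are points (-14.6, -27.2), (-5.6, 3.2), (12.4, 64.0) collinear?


Cross product: ((-5.6)-(-14.6))*(64-(-27.2)) - (3.2-(-27.2))*(12.4-(-14.6))
= 0

Yes, collinear


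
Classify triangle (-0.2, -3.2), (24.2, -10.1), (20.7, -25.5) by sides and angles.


Side lengths squared: AB^2=642.97, BC^2=249.41, CA^2=934.1
Sorted: [249.41, 642.97, 934.1]
By sides: Scalene, By angles: Obtuse

Scalene, Obtuse


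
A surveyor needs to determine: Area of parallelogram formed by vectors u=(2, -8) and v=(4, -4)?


|u x v| = |2*(-4) - (-8)*4|
= |(-8) - (-32)| = 24

24


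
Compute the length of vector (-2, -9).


|u| = sqrt((-2)^2 + (-9)^2) = sqrt(85) = 9.2195

9.2195


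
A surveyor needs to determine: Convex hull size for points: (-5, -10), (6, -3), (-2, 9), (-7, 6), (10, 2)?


Convex hull vertices (CCW): (-7, 6), (-5, -10), (6, -3), (10, 2), (-2, 9)
Count = 5

5


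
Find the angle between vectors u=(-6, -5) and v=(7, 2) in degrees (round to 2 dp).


u.v = -52, |u| = sqrt(61) = 7.8102, |v| = sqrt(53) = 7.2801
cos(theta) = u.v/(|u||v|) = -52/sqrt(3233) = -0.914535
theta = acos(-0.914535) = 156.14 degrees

156.14 degrees


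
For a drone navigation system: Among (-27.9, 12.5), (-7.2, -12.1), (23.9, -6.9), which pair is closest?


d(P0,P1) = 32.1504, d(P0,P2) = 55.3137, d(P1,P2) = 31.5317
Closest: P1 and P2

Closest pair: (-7.2, -12.1) and (23.9, -6.9), distance = 31.5317


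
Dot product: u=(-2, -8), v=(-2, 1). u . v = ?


u . v = u_x*v_x + u_y*v_y = (-2)*(-2) + (-8)*1
= 4 + (-8) = -4

-4


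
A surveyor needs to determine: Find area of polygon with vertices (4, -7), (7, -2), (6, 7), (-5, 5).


Shoelace sum: (4*(-2) - 7*(-7)) + (7*7 - 6*(-2)) + (6*5 - (-5)*7) + ((-5)*(-7) - 4*5)
= 182
Area = |182|/2 = 91

91


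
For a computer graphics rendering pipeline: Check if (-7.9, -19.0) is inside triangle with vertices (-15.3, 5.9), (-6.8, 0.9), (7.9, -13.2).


Cross products: AB x AP = -174.65, BC x BP = -308.04, CA x CP = 436.34
All same sign? no

No, outside


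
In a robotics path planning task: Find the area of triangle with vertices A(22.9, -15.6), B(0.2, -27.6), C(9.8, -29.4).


Area = |x_A(y_B-y_C) + x_B(y_C-y_A) + x_C(y_A-y_B)|/2
= |41.22 + (-2.76) + 117.6|/2
= 156.06/2 = 78.03

78.03


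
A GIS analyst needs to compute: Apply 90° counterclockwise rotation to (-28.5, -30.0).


90° CCW: (x,y) -> (-y, x)
(-28.5,-30) -> (30, -28.5)

(30, -28.5)


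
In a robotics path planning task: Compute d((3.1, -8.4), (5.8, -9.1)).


dx=2.7, dy=-0.7
d^2 = 2.7^2 + (-0.7)^2 = 7.78
d = sqrt(7.78) = 2.7893

2.7893


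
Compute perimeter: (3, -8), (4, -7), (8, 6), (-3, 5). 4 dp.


Sides: (3, -8)->(4, -7): sqrt(2) = 1.414214, (4, -7)->(8, 6): sqrt(185) = 13.601471, (8, 6)->(-3, 5): sqrt(122) = 11.045361, (-3, 5)->(3, -8): sqrt(205) = 14.317821
Sum = 40.378867
Perimeter = 40.3789

40.3789


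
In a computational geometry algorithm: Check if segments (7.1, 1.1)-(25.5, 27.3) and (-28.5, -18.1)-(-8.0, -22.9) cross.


Cross products: d1=564.48, d2=1189.9, d3=579.44, d4=-45.98
d1*d2 < 0 and d3*d4 < 0? no

No, they don't intersect


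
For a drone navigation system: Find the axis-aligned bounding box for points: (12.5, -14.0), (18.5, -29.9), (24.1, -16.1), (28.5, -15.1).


x range: [12.5, 28.5]
y range: [-29.9, -14]
Bounding box: (12.5,-29.9) to (28.5,-14)

(12.5,-29.9) to (28.5,-14)


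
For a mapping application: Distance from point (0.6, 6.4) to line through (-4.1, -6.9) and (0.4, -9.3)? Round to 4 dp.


|cross product| = 71.13
|line direction| = sqrt(26.01) = 5.1
Distance = 71.13/sqrt(26.01) = 13.9471

13.9471


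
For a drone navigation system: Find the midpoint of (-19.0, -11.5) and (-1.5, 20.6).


M = (((-19)+(-1.5))/2, ((-11.5)+20.6)/2)
= (-10.25, 4.55)

(-10.25, 4.55)


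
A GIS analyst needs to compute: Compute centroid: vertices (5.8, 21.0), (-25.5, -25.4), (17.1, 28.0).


Centroid = ((x_A+x_B+x_C)/3, (y_A+y_B+y_C)/3)
= ((5.8+(-25.5)+17.1)/3, (21+(-25.4)+28)/3)
= (-0.8667, 7.8667)

(-0.8667, 7.8667)


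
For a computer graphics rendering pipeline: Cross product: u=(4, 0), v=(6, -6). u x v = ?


u x v = u_x*v_y - u_y*v_x = 4*(-6) - 0*6
= (-24) - 0 = -24

-24


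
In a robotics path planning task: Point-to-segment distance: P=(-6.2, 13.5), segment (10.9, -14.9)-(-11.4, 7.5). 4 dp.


Project P onto AB: t = 1 (clamped to [0,1])
Closest point on segment: (-11.4, 7.5)
Distance: 7.9398

7.9398


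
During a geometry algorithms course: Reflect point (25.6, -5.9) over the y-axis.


Reflection over y-axis: (x,y) -> (-x,y)
(25.6, -5.9) -> (-25.6, -5.9)

(-25.6, -5.9)


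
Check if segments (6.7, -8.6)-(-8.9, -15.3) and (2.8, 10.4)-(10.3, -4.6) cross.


Cross products: d1=-84, d2=-368.25, d3=-322.53, d4=-38.28
d1*d2 < 0 and d3*d4 < 0? no

No, they don't intersect


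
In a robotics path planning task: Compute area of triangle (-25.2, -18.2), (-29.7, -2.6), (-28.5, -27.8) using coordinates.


Area = |x_A(y_B-y_C) + x_B(y_C-y_A) + x_C(y_A-y_B)|/2
= |(-635.04) + 285.12 + 444.6|/2
= 94.68/2 = 47.34

47.34


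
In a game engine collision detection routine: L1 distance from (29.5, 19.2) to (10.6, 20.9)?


|29.5-10.6| + |19.2-20.9| = 18.9 + 1.7 = 20.6

20.6


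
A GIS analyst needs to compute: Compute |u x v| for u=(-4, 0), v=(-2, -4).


|u x v| = |(-4)*(-4) - 0*(-2)|
= |16 - 0| = 16

16


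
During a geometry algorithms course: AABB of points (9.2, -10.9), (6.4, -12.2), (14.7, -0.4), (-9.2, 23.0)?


x range: [-9.2, 14.7]
y range: [-12.2, 23]
Bounding box: (-9.2,-12.2) to (14.7,23)

(-9.2,-12.2) to (14.7,23)


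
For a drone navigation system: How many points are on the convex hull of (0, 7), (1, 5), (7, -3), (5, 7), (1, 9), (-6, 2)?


Convex hull vertices (CCW): (-6, 2), (7, -3), (5, 7), (1, 9)
Count = 4

4


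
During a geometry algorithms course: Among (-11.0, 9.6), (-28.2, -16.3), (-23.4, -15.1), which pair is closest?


d(P0,P1) = 31.091, d(P0,P2) = 27.6378, d(P1,P2) = 4.9477
Closest: P1 and P2

Closest pair: (-28.2, -16.3) and (-23.4, -15.1), distance = 4.9477


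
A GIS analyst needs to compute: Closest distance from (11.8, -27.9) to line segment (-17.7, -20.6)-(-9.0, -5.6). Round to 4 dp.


Project P onto AB: t = 0.4894 (clamped to [0,1])
Closest point on segment: (-13.4424, -13.2594)
Distance: 29.181

29.181


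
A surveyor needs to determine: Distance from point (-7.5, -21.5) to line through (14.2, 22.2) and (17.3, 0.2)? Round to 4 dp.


|cross product| = 612.87
|line direction| = sqrt(493.61) = 22.2173
Distance = 612.87/sqrt(493.61) = 27.5852

27.5852


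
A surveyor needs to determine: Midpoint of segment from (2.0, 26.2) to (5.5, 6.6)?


M = ((2+5.5)/2, (26.2+6.6)/2)
= (3.75, 16.4)

(3.75, 16.4)


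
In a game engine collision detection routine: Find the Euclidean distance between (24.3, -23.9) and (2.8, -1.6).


dx=-21.5, dy=22.3
d^2 = (-21.5)^2 + 22.3^2 = 959.54
d = sqrt(959.54) = 30.9764

30.9764


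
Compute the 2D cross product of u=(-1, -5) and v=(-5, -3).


u x v = u_x*v_y - u_y*v_x = (-1)*(-3) - (-5)*(-5)
= 3 - 25 = -22

-22


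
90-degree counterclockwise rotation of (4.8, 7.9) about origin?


90° CCW: (x,y) -> (-y, x)
(4.8,7.9) -> (-7.9, 4.8)

(-7.9, 4.8)


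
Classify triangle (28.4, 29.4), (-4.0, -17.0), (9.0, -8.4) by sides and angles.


Side lengths squared: AB^2=3202.72, BC^2=242.96, CA^2=1805.2
Sorted: [242.96, 1805.2, 3202.72]
By sides: Scalene, By angles: Obtuse

Scalene, Obtuse


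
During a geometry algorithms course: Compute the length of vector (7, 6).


|u| = sqrt(7^2 + 6^2) = sqrt(85) = 9.2195

9.2195


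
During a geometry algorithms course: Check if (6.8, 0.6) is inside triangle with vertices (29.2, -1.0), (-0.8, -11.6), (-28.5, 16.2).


Cross products: AB x AP = -285.44, BC x BP = -549.22, CA x CP = -292.96
All same sign? yes

Yes, inside


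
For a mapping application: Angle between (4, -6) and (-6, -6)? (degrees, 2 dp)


u.v = 12, |u| = sqrt(52) = 7.2111, |v| = sqrt(72) = 8.4853
cos(theta) = u.v/(|u||v|) = 12/sqrt(3744) = 0.196116
theta = acos(0.196116) = 78.69 degrees

78.69 degrees


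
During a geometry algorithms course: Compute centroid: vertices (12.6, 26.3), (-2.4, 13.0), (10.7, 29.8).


Centroid = ((x_A+x_B+x_C)/3, (y_A+y_B+y_C)/3)
= ((12.6+(-2.4)+10.7)/3, (26.3+13+29.8)/3)
= (6.9667, 23.0333)

(6.9667, 23.0333)


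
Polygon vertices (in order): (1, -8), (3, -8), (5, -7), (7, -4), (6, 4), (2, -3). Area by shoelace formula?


Shoelace sum: (1*(-8) - 3*(-8)) + (3*(-7) - 5*(-8)) + (5*(-4) - 7*(-7)) + (7*4 - 6*(-4)) + (6*(-3) - 2*4) + (2*(-8) - 1*(-3))
= 77
Area = |77|/2 = 38.5

38.5


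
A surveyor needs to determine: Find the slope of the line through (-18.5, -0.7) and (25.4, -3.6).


slope = (y2-y1)/(x2-x1) = ((-3.6)-(-0.7))/(25.4-(-18.5)) = (-2.9)/43.9 = -0.0661

-0.0661


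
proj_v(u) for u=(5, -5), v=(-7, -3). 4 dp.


u.v = -20, |v| = sqrt(58) = 7.6158
Scalar projection = u.v / |v| = -20 / sqrt(58) = -2.6261

-2.6261


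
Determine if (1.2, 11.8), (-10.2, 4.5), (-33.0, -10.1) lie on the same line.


Cross product: ((-10.2)-1.2)*((-10.1)-11.8) - (4.5-11.8)*((-33)-1.2)
= 0

Yes, collinear


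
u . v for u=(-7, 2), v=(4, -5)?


u . v = u_x*v_x + u_y*v_y = (-7)*4 + 2*(-5)
= (-28) + (-10) = -38

-38


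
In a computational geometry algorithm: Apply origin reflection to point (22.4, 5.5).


Reflection over origin: (x,y) -> (-x,-y)
(22.4, 5.5) -> (-22.4, -5.5)

(-22.4, -5.5)


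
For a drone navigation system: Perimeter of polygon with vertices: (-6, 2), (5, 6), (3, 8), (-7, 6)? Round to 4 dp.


Sides: (-6, 2)->(5, 6): sqrt(137) = 11.7047, (5, 6)->(3, 8): sqrt(8) = 2.828427, (3, 8)->(-7, 6): sqrt(104) = 10.198039, (-7, 6)->(-6, 2): sqrt(17) = 4.123106
Sum = 28.854272
Perimeter = 28.8543

28.8543


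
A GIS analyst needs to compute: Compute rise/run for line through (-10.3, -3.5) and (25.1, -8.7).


slope = (y2-y1)/(x2-x1) = ((-8.7)-(-3.5))/(25.1-(-10.3)) = (-5.2)/35.4 = -0.1469

-0.1469


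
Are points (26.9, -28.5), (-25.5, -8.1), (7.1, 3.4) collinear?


Cross product: ((-25.5)-26.9)*(3.4-(-28.5)) - ((-8.1)-(-28.5))*(7.1-26.9)
= -1267.64

No, not collinear


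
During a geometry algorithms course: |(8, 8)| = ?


|u| = sqrt(8^2 + 8^2) = sqrt(128) = 11.3137

11.3137


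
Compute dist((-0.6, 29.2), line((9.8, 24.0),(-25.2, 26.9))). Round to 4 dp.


|cross product| = 151.84
|line direction| = sqrt(1233.41) = 35.1199
Distance = 151.84/sqrt(1233.41) = 4.3235

4.3235


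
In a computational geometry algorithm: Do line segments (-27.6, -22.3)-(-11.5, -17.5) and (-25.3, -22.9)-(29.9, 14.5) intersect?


Cross products: d1=119.14, d2=-218.04, d3=-20.7, d4=316.48
d1*d2 < 0 and d3*d4 < 0? yes

Yes, they intersect


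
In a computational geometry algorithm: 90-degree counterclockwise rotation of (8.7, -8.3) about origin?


90° CCW: (x,y) -> (-y, x)
(8.7,-8.3) -> (8.3, 8.7)

(8.3, 8.7)


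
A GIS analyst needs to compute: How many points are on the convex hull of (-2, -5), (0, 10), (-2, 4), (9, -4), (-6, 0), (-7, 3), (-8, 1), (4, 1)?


Convex hull vertices (CCW): (-8, 1), (-2, -5), (9, -4), (0, 10), (-7, 3)
Count = 5

5


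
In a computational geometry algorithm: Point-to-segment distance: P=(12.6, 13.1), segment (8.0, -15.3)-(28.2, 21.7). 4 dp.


Project P onto AB: t = 0.6436 (clamped to [0,1])
Closest point on segment: (21.0009, 8.5136)
Distance: 9.5714

9.5714


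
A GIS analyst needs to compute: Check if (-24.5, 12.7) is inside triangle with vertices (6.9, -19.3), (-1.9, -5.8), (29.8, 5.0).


Cross products: AB x AP = 142.3, BC x BP = 830.53, CA x CP = -1495.82
All same sign? no

No, outside


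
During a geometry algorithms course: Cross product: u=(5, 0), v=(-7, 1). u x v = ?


u x v = u_x*v_y - u_y*v_x = 5*1 - 0*(-7)
= 5 - 0 = 5

5


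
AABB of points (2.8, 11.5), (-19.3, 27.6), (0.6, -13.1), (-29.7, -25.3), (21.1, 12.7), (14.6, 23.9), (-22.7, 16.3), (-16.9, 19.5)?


x range: [-29.7, 21.1]
y range: [-25.3, 27.6]
Bounding box: (-29.7,-25.3) to (21.1,27.6)

(-29.7,-25.3) to (21.1,27.6)


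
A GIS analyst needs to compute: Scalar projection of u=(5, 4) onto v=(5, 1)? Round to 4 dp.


u.v = 29, |v| = sqrt(26) = 5.099
Scalar projection = u.v / |v| = 29 / sqrt(26) = 5.6874

5.6874


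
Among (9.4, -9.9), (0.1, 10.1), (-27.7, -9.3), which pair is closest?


d(P0,P1) = 22.0565, d(P0,P2) = 37.1049, d(P1,P2) = 33.8999
Closest: P0 and P1

Closest pair: (9.4, -9.9) and (0.1, 10.1), distance = 22.0565


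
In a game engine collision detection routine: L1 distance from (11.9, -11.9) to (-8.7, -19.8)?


|11.9-(-8.7)| + |(-11.9)-(-19.8)| = 20.6 + 7.9 = 28.5

28.5


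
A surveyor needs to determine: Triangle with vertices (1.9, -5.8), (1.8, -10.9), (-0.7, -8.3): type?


Side lengths squared: AB^2=26.02, BC^2=13.01, CA^2=13.01
Sorted: [13.01, 13.01, 26.02]
By sides: Isosceles, By angles: Right

Isosceles, Right


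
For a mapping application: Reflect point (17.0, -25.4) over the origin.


Reflection over origin: (x,y) -> (-x,-y)
(17, -25.4) -> (-17, 25.4)

(-17, 25.4)


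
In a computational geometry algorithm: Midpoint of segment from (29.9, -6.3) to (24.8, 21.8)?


M = ((29.9+24.8)/2, ((-6.3)+21.8)/2)
= (27.35, 7.75)

(27.35, 7.75)


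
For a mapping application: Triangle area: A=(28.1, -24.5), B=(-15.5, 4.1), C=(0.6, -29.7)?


Area = |x_A(y_B-y_C) + x_B(y_C-y_A) + x_C(y_A-y_B)|/2
= |949.78 + 80.6 + (-17.16)|/2
= 1013.22/2 = 506.61

506.61


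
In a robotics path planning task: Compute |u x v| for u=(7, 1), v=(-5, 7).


|u x v| = |7*7 - 1*(-5)|
= |49 - (-5)| = 54

54


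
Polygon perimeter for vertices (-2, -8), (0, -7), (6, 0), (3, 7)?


Sides: (-2, -8)->(0, -7): sqrt(5) = 2.236068, (0, -7)->(6, 0): sqrt(85) = 9.219544, (6, 0)->(3, 7): sqrt(58) = 7.615773, (3, 7)->(-2, -8): sqrt(250) = 15.811388
Sum = 34.882773
Perimeter = 34.8828

34.8828


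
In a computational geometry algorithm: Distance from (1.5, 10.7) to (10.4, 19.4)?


dx=8.9, dy=8.7
d^2 = 8.9^2 + 8.7^2 = 154.9
d = sqrt(154.9) = 12.4459

12.4459


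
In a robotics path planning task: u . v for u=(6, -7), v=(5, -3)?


u . v = u_x*v_x + u_y*v_y = 6*5 + (-7)*(-3)
= 30 + 21 = 51

51


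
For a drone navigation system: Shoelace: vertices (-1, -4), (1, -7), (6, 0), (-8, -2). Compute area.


Shoelace sum: ((-1)*(-7) - 1*(-4)) + (1*0 - 6*(-7)) + (6*(-2) - (-8)*0) + ((-8)*(-4) - (-1)*(-2))
= 71
Area = |71|/2 = 35.5

35.5


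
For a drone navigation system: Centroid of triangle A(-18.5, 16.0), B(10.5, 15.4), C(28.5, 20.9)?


Centroid = ((x_A+x_B+x_C)/3, (y_A+y_B+y_C)/3)
= (((-18.5)+10.5+28.5)/3, (16+15.4+20.9)/3)
= (6.8333, 17.4333)

(6.8333, 17.4333)


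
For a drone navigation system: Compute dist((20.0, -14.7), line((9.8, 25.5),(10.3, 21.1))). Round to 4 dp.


|cross product| = 24.78
|line direction| = sqrt(19.61) = 4.4283
Distance = 24.78/sqrt(19.61) = 5.5958

5.5958


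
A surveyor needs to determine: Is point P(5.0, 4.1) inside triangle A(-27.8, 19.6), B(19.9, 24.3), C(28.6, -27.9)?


Cross products: AB x AP = -893.51, BC x BP = -953.52, CA x CP = -683.8
All same sign? yes

Yes, inside


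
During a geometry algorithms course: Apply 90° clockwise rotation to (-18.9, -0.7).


90° CW: (x,y) -> (y, -x)
(-18.9,-0.7) -> (-0.7, 18.9)

(-0.7, 18.9)


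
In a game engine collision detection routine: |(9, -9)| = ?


|u| = sqrt(9^2 + (-9)^2) = sqrt(162) = 12.7279

12.7279


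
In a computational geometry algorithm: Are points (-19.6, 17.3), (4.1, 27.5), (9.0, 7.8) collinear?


Cross product: (4.1-(-19.6))*(7.8-17.3) - (27.5-17.3)*(9-(-19.6))
= -516.87

No, not collinear


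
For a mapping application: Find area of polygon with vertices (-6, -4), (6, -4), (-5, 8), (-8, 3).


Shoelace sum: ((-6)*(-4) - 6*(-4)) + (6*8 - (-5)*(-4)) + ((-5)*3 - (-8)*8) + ((-8)*(-4) - (-6)*3)
= 175
Area = |175|/2 = 87.5

87.5


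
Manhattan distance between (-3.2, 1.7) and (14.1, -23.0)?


|(-3.2)-14.1| + |1.7-(-23)| = 17.3 + 24.7 = 42

42


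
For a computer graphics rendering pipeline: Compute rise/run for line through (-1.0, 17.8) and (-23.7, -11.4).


slope = (y2-y1)/(x2-x1) = ((-11.4)-17.8)/((-23.7)-(-1)) = (-29.2)/(-22.7) = 1.2863

1.2863


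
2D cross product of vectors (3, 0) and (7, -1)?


u x v = u_x*v_y - u_y*v_x = 3*(-1) - 0*7
= (-3) - 0 = -3

-3


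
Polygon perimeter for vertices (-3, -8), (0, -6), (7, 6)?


Sides: (-3, -8)->(0, -6): sqrt(13) = 3.605551, (0, -6)->(7, 6): sqrt(193) = 13.892444, (7, 6)->(-3, -8): sqrt(296) = 17.204651
Sum = 34.702646
Perimeter = 34.7026

34.7026


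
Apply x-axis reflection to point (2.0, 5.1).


Reflection over x-axis: (x,y) -> (x,-y)
(2, 5.1) -> (2, -5.1)

(2, -5.1)


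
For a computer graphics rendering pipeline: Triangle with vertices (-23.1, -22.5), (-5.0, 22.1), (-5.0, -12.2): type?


Side lengths squared: AB^2=2316.77, BC^2=1176.49, CA^2=433.7
Sorted: [433.7, 1176.49, 2316.77]
By sides: Scalene, By angles: Obtuse

Scalene, Obtuse


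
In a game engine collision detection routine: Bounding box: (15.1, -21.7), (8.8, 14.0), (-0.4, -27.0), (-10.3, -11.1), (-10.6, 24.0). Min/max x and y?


x range: [-10.6, 15.1]
y range: [-27, 24]
Bounding box: (-10.6,-27) to (15.1,24)

(-10.6,-27) to (15.1,24)


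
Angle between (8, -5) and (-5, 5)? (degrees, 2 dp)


u.v = -65, |u| = sqrt(89) = 9.434, |v| = sqrt(50) = 7.0711
cos(theta) = u.v/(|u||v|) = -65/sqrt(4450) = -0.974391
theta = acos(-0.974391) = 167.01 degrees

167.01 degrees


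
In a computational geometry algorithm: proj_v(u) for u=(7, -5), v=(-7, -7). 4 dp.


u.v = -14, |v| = sqrt(98) = 9.8995
Scalar projection = u.v / |v| = -14 / sqrt(98) = -1.4142

-1.4142


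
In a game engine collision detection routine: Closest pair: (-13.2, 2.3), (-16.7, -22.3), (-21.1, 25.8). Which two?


d(P0,P1) = 24.8477, d(P0,P2) = 24.7923, d(P1,P2) = 48.3008
Closest: P0 and P2

Closest pair: (-13.2, 2.3) and (-21.1, 25.8), distance = 24.7923


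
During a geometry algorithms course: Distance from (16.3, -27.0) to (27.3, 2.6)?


dx=11, dy=29.6
d^2 = 11^2 + 29.6^2 = 997.16
d = sqrt(997.16) = 31.5778

31.5778


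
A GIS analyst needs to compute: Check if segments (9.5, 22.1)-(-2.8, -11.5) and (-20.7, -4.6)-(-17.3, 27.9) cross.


Cross products: d1=-890.72, d2=-605.21, d3=-686.31, d4=-971.82
d1*d2 < 0 and d3*d4 < 0? no

No, they don't intersect


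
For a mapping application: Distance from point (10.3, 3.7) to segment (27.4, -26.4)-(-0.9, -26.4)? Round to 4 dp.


Project P onto AB: t = 0.6042 (clamped to [0,1])
Closest point on segment: (10.3, -26.4)
Distance: 30.1

30.1


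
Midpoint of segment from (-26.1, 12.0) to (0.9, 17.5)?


M = (((-26.1)+0.9)/2, (12+17.5)/2)
= (-12.6, 14.75)

(-12.6, 14.75)


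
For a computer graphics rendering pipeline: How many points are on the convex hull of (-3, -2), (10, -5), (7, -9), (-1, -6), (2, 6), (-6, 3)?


Convex hull vertices (CCW): (-6, 3), (-1, -6), (7, -9), (10, -5), (2, 6)
Count = 5

5


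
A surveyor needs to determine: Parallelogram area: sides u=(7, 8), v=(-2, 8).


|u x v| = |7*8 - 8*(-2)|
= |56 - (-16)| = 72

72


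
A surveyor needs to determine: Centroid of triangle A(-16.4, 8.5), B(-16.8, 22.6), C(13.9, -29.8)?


Centroid = ((x_A+x_B+x_C)/3, (y_A+y_B+y_C)/3)
= (((-16.4)+(-16.8)+13.9)/3, (8.5+22.6+(-29.8))/3)
= (-6.4333, 0.4333)

(-6.4333, 0.4333)


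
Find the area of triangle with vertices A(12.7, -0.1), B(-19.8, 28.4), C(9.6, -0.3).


Area = |x_A(y_B-y_C) + x_B(y_C-y_A) + x_C(y_A-y_B)|/2
= |364.49 + 3.96 + (-273.6)|/2
= 94.85/2 = 47.425

47.425


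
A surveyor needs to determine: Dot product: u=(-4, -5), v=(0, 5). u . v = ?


u . v = u_x*v_x + u_y*v_y = (-4)*0 + (-5)*5
= 0 + (-25) = -25

-25


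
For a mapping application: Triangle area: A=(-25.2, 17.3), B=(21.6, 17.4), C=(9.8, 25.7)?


Area = |x_A(y_B-y_C) + x_B(y_C-y_A) + x_C(y_A-y_B)|/2
= |209.16 + 181.44 + (-0.98)|/2
= 389.62/2 = 194.81

194.81


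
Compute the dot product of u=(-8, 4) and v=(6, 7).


u . v = u_x*v_x + u_y*v_y = (-8)*6 + 4*7
= (-48) + 28 = -20

-20


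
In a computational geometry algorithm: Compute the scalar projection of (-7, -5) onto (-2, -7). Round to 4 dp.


u.v = 49, |v| = sqrt(53) = 7.2801
Scalar projection = u.v / |v| = 49 / sqrt(53) = 6.7307

6.7307


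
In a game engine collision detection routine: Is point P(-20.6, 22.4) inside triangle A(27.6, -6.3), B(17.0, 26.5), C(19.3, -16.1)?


Cross products: AB x AP = 1276.74, BC x BP = -1611.19, CA x CP = 710.57
All same sign? no

No, outside


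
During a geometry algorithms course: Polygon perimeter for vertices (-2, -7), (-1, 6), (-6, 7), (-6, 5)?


Sides: (-2, -7)->(-1, 6): sqrt(170) = 13.038405, (-1, 6)->(-6, 7): sqrt(26) = 5.09902, (-6, 7)->(-6, 5): sqrt(4) = 2, (-6, 5)->(-2, -7): sqrt(160) = 12.649111
Sum = 32.786536
Perimeter = 32.7865

32.7865


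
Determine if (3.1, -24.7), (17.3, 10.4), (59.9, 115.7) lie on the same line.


Cross product: (17.3-3.1)*(115.7-(-24.7)) - (10.4-(-24.7))*(59.9-3.1)
= 0

Yes, collinear


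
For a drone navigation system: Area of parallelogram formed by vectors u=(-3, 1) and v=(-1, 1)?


|u x v| = |(-3)*1 - 1*(-1)|
= |(-3) - (-1)| = 2

2


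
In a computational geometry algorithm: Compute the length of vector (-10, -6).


|u| = sqrt((-10)^2 + (-6)^2) = sqrt(136) = 11.6619

11.6619


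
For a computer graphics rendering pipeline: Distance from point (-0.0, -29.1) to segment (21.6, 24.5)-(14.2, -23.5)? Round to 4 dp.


Project P onto AB: t = 1 (clamped to [0,1])
Closest point on segment: (14.2, -23.5)
Distance: 15.2643

15.2643


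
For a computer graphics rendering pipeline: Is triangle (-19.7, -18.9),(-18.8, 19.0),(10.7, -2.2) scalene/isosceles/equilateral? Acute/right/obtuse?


Side lengths squared: AB^2=1437.22, BC^2=1319.69, CA^2=1203.05
Sorted: [1203.05, 1319.69, 1437.22]
By sides: Scalene, By angles: Acute

Scalene, Acute


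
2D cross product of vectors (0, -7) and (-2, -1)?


u x v = u_x*v_y - u_y*v_x = 0*(-1) - (-7)*(-2)
= 0 - 14 = -14

-14


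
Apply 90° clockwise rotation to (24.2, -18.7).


90° CW: (x,y) -> (y, -x)
(24.2,-18.7) -> (-18.7, -24.2)

(-18.7, -24.2)


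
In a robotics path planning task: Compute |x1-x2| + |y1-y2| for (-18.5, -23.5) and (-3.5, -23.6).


|(-18.5)-(-3.5)| + |(-23.5)-(-23.6)| = 15 + 0.1 = 15.1

15.1


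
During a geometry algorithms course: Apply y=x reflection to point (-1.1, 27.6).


Reflection over y=x: (x,y) -> (y,x)
(-1.1, 27.6) -> (27.6, -1.1)

(27.6, -1.1)


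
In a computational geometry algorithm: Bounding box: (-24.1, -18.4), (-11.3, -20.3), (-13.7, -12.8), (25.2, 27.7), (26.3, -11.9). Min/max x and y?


x range: [-24.1, 26.3]
y range: [-20.3, 27.7]
Bounding box: (-24.1,-20.3) to (26.3,27.7)

(-24.1,-20.3) to (26.3,27.7)


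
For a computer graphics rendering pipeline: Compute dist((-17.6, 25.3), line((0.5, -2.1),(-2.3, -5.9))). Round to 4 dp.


|cross product| = 145.5
|line direction| = sqrt(22.28) = 4.7202
Distance = 145.5/sqrt(22.28) = 30.8252

30.8252


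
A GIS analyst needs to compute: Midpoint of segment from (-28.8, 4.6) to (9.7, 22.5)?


M = (((-28.8)+9.7)/2, (4.6+22.5)/2)
= (-9.55, 13.55)

(-9.55, 13.55)


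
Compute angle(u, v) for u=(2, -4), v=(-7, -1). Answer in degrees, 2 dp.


u.v = -10, |u| = sqrt(20) = 4.4721, |v| = sqrt(50) = 7.0711
cos(theta) = u.v/(|u||v|) = -10/sqrt(1000) = -0.316228
theta = acos(-0.316228) = 108.43 degrees

108.43 degrees


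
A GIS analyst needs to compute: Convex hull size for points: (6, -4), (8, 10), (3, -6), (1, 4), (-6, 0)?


Convex hull vertices (CCW): (-6, 0), (3, -6), (6, -4), (8, 10)
Count = 4

4


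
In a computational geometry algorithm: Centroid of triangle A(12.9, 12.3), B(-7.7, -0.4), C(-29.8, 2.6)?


Centroid = ((x_A+x_B+x_C)/3, (y_A+y_B+y_C)/3)
= ((12.9+(-7.7)+(-29.8))/3, (12.3+(-0.4)+2.6)/3)
= (-8.2, 4.8333)

(-8.2, 4.8333)


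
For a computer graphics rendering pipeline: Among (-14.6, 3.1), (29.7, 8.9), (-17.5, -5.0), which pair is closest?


d(P0,P1) = 44.6781, d(P0,P2) = 8.6035, d(P1,P2) = 49.2042
Closest: P0 and P2

Closest pair: (-14.6, 3.1) and (-17.5, -5.0), distance = 8.6035


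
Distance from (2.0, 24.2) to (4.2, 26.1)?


dx=2.2, dy=1.9
d^2 = 2.2^2 + 1.9^2 = 8.45
d = sqrt(8.45) = 2.9069

2.9069


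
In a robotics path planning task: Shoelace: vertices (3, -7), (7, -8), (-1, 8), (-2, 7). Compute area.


Shoelace sum: (3*(-8) - 7*(-7)) + (7*8 - (-1)*(-8)) + ((-1)*7 - (-2)*8) + ((-2)*(-7) - 3*7)
= 75
Area = |75|/2 = 37.5

37.5


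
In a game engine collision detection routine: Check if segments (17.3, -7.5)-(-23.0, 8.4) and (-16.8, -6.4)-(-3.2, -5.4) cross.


Cross products: d1=-49.06, d2=207.48, d3=497.86, d4=241.32
d1*d2 < 0 and d3*d4 < 0? no

No, they don't intersect


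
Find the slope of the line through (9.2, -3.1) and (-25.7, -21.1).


slope = (y2-y1)/(x2-x1) = ((-21.1)-(-3.1))/((-25.7)-9.2) = (-18)/(-34.9) = 0.5158

0.5158


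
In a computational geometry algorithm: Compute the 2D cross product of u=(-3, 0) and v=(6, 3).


u x v = u_x*v_y - u_y*v_x = (-3)*3 - 0*6
= (-9) - 0 = -9

-9


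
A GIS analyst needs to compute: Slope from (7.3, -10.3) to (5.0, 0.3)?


slope = (y2-y1)/(x2-x1) = (0.3-(-10.3))/(5-7.3) = 10.6/(-2.3) = -4.6087

-4.6087


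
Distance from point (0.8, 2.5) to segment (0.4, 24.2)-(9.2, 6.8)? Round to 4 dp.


Project P onto AB: t = 1 (clamped to [0,1])
Closest point on segment: (9.2, 6.8)
Distance: 9.4366

9.4366


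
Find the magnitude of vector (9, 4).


|u| = sqrt(9^2 + 4^2) = sqrt(97) = 9.8489

9.8489


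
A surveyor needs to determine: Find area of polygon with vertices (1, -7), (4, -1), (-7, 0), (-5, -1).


Shoelace sum: (1*(-1) - 4*(-7)) + (4*0 - (-7)*(-1)) + ((-7)*(-1) - (-5)*0) + ((-5)*(-7) - 1*(-1))
= 63
Area = |63|/2 = 31.5

31.5


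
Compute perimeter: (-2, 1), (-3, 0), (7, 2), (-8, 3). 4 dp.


Sides: (-2, 1)->(-3, 0): sqrt(2) = 1.414214, (-3, 0)->(7, 2): sqrt(104) = 10.198039, (7, 2)->(-8, 3): sqrt(226) = 15.033296, (-8, 3)->(-2, 1): sqrt(40) = 6.324555
Sum = 32.970104
Perimeter = 32.9701

32.9701


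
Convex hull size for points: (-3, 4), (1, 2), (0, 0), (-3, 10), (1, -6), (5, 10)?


Convex hull vertices (CCW): (-3, 4), (1, -6), (5, 10), (-3, 10)
Count = 4

4


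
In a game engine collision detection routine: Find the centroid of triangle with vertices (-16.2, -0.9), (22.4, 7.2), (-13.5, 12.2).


Centroid = ((x_A+x_B+x_C)/3, (y_A+y_B+y_C)/3)
= (((-16.2)+22.4+(-13.5))/3, ((-0.9)+7.2+12.2)/3)
= (-2.4333, 6.1667)

(-2.4333, 6.1667)


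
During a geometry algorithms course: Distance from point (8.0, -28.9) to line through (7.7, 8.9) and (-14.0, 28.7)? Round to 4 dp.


|cross product| = 814.32
|line direction| = sqrt(862.93) = 29.3757
Distance = 814.32/sqrt(862.93) = 27.7209

27.7209


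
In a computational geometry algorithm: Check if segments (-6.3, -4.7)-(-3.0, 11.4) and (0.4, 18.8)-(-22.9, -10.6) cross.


Cross products: d1=350.57, d2=72.46, d3=-30.32, d4=247.79
d1*d2 < 0 and d3*d4 < 0? no

No, they don't intersect


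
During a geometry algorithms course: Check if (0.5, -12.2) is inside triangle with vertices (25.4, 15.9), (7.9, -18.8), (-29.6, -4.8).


Cross products: AB x AP = -372.28, BC x BP = -143.9, CA x CP = -1030.07
All same sign? yes

Yes, inside


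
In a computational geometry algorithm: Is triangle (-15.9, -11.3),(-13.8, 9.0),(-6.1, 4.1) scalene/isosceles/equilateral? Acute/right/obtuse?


Side lengths squared: AB^2=416.5, BC^2=83.3, CA^2=333.2
Sorted: [83.3, 333.2, 416.5]
By sides: Scalene, By angles: Right

Scalene, Right


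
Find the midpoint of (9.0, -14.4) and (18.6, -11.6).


M = ((9+18.6)/2, ((-14.4)+(-11.6))/2)
= (13.8, -13)

(13.8, -13)


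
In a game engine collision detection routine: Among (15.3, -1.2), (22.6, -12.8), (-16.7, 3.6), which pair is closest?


d(P0,P1) = 13.7058, d(P0,P2) = 32.358, d(P1,P2) = 42.5846
Closest: P0 and P1

Closest pair: (15.3, -1.2) and (22.6, -12.8), distance = 13.7058


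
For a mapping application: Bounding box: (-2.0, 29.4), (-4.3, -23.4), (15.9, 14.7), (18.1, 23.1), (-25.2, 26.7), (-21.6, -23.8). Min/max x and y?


x range: [-25.2, 18.1]
y range: [-23.8, 29.4]
Bounding box: (-25.2,-23.8) to (18.1,29.4)

(-25.2,-23.8) to (18.1,29.4)


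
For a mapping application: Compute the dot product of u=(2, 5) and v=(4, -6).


u . v = u_x*v_x + u_y*v_y = 2*4 + 5*(-6)
= 8 + (-30) = -22

-22
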